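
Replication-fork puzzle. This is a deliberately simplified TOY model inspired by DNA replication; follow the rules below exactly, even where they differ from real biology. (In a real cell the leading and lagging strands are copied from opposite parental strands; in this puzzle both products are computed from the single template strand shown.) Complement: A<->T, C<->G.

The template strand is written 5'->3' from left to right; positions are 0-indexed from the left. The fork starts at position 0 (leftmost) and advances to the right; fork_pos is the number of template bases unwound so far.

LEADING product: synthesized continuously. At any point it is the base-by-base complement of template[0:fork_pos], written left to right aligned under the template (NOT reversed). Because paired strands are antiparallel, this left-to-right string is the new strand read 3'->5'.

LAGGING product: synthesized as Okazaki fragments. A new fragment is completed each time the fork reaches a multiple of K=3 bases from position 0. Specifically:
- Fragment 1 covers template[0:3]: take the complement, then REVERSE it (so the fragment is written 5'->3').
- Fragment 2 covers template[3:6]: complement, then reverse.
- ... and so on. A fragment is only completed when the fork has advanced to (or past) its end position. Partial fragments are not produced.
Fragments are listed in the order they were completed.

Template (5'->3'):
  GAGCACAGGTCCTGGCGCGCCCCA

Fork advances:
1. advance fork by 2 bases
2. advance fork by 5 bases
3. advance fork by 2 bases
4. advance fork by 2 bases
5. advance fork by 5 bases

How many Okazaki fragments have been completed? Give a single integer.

Answer: 5

Derivation:
Step 1: advance 2 -> fork_pos = 0 + 2 = 2. Next multiple of 3 is 3 (not reached); still 0 fragment(s).
Step 2: advance 5 -> fork_pos = 2 + 5 = 7. Reached multiple(s) of 3: 3, 6 -> fragments 1-2 completed (2 total).
Step 3: advance 2 -> fork_pos = 7 + 2 = 9. Reached multiple(s) of 3: 9 -> fragment 3 completed (3 total).
Step 4: advance 2 -> fork_pos = 9 + 2 = 11. Next multiple of 3 is 12 (not reached); still 3 fragment(s).
Step 5: advance 5 -> fork_pos = 11 + 5 = 16. Reached multiple(s) of 3: 12, 15 -> fragments 4-5 completed (5 total).
Check: final fork_pos = 16; the multiples of 3 that are <= 16 are 3..15 -> 16 // 3 = 5 completed fragment(s).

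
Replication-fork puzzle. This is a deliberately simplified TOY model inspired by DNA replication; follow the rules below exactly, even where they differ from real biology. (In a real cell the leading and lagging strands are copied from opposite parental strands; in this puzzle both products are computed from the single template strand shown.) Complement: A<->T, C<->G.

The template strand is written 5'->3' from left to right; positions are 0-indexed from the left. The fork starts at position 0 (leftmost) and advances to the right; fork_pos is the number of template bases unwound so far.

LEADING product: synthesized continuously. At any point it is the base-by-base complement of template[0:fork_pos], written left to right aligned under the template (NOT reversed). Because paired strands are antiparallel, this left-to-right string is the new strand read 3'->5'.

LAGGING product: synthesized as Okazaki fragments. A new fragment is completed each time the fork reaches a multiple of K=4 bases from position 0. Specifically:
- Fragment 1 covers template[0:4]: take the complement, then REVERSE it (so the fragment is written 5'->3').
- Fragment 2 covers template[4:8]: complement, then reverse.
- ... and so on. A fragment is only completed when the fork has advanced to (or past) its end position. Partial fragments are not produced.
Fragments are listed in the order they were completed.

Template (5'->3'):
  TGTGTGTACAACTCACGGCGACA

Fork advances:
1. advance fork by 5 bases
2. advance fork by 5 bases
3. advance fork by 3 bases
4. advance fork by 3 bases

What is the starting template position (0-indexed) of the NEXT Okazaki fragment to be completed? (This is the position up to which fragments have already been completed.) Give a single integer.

Answer: 16

Derivation:
Step 1: advance 5 -> fork_pos = 0 + 5 = 5. Reached multiple(s) of 4: 4 -> fragment 1 completed (1 total).
Step 2: advance 5 -> fork_pos = 5 + 5 = 10. Reached multiple(s) of 4: 8 -> fragment 2 completed (2 total).
Step 3: advance 3 -> fork_pos = 10 + 3 = 13. Reached multiple(s) of 4: 12 -> fragment 3 completed (3 total).
Step 4: advance 3 -> fork_pos = 13 + 3 = 16. Reached multiple(s) of 4: 16 -> fragment 4 completed (4 total).
4 fragment(s) completed, covering template[0:16] (4 x 4 = 16). The next fragment, fragment 5, covers template[16:20], so it starts at position 16.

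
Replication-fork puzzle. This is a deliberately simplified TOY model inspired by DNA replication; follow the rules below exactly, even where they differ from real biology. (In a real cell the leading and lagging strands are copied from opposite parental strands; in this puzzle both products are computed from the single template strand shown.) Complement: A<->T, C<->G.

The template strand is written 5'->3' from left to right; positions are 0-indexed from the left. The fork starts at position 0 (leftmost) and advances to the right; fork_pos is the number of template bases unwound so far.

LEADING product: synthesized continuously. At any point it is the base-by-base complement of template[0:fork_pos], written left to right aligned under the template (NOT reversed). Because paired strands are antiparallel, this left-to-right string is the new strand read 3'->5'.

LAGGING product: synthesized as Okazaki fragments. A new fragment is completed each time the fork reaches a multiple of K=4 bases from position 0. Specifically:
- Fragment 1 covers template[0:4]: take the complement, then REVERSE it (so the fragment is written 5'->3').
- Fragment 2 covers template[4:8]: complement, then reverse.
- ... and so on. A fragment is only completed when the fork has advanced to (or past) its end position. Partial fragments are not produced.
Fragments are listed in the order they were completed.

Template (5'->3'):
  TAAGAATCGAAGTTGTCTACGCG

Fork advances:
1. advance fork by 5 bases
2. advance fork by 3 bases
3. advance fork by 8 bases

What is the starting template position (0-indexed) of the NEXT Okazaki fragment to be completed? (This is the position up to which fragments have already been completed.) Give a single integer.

Answer: 16

Derivation:
Step 1: advance 5 -> fork_pos = 0 + 5 = 5. Reached multiple(s) of 4: 4 -> fragment 1 completed (1 total).
Step 2: advance 3 -> fork_pos = 5 + 3 = 8. Reached multiple(s) of 4: 8 -> fragment 2 completed (2 total).
Step 3: advance 8 -> fork_pos = 8 + 8 = 16. Reached multiple(s) of 4: 12, 16 -> fragments 3-4 completed (4 total).
4 fragment(s) completed, covering template[0:16] (4 x 4 = 16). The next fragment, fragment 5, covers template[16:20], so it starts at position 16.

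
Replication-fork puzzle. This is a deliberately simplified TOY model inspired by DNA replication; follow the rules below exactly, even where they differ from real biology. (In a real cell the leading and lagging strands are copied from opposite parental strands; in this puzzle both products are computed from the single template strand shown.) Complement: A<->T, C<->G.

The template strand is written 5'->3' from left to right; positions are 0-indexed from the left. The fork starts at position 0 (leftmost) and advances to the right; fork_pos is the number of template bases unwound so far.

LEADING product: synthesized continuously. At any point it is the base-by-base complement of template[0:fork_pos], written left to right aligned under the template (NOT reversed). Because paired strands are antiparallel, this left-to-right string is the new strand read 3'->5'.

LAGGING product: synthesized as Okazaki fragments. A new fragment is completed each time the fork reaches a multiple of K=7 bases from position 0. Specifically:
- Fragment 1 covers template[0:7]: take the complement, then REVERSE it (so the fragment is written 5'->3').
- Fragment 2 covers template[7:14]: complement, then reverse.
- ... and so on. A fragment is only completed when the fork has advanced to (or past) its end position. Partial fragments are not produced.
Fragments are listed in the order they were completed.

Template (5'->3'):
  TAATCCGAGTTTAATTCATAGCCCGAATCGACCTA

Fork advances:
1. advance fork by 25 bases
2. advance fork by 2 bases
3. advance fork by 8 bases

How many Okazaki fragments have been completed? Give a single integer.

Answer: 5

Derivation:
Step 1: advance 25 -> fork_pos = 0 + 25 = 25. Reached multiple(s) of 7: 7, 14, 21 -> fragments 1-3 completed (3 total).
Step 2: advance 2 -> fork_pos = 25 + 2 = 27. Next multiple of 7 is 28 (not reached); still 3 fragment(s).
Step 3: advance 8 -> fork_pos = 27 + 8 = 35. Reached multiple(s) of 7: 28, 35 -> fragments 4-5 completed (5 total).
Check: final fork_pos = 35; the multiples of 7 that are <= 35 are 7..35 -> 35 // 7 = 5 completed fragment(s).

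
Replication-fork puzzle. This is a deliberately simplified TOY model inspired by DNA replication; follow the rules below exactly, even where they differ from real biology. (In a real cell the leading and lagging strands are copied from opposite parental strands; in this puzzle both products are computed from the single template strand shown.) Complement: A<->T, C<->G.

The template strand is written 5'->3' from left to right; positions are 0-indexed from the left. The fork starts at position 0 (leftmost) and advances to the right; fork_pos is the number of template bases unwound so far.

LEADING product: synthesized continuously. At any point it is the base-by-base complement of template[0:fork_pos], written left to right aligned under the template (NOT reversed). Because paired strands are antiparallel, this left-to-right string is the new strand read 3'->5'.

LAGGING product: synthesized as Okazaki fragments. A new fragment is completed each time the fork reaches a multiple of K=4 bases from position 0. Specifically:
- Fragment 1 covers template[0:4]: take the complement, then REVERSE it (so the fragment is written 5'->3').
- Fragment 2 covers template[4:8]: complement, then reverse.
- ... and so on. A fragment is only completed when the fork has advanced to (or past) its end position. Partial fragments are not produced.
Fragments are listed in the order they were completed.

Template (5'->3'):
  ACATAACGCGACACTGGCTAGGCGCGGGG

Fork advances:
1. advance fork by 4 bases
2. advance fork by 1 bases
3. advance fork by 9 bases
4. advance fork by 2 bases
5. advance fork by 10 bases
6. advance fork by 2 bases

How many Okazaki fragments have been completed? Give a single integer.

Answer: 7

Derivation:
Step 1: advance 4 -> fork_pos = 0 + 4 = 4. Reached multiple(s) of 4: 4 -> fragment 1 completed (1 total).
Step 2: advance 1 -> fork_pos = 4 + 1 = 5. Next multiple of 4 is 8 (not reached); still 1 fragment(s).
Step 3: advance 9 -> fork_pos = 5 + 9 = 14. Reached multiple(s) of 4: 8, 12 -> fragments 2-3 completed (3 total).
Step 4: advance 2 -> fork_pos = 14 + 2 = 16. Reached multiple(s) of 4: 16 -> fragment 4 completed (4 total).
Step 5: advance 10 -> fork_pos = 16 + 10 = 26. Reached multiple(s) of 4: 20, 24 -> fragments 5-6 completed (6 total).
Step 6: advance 2 -> fork_pos = 26 + 2 = 28. Reached multiple(s) of 4: 28 -> fragment 7 completed (7 total).
Check: final fork_pos = 28; the multiples of 4 that are <= 28 are 4..28 -> 28 // 4 = 7 completed fragment(s).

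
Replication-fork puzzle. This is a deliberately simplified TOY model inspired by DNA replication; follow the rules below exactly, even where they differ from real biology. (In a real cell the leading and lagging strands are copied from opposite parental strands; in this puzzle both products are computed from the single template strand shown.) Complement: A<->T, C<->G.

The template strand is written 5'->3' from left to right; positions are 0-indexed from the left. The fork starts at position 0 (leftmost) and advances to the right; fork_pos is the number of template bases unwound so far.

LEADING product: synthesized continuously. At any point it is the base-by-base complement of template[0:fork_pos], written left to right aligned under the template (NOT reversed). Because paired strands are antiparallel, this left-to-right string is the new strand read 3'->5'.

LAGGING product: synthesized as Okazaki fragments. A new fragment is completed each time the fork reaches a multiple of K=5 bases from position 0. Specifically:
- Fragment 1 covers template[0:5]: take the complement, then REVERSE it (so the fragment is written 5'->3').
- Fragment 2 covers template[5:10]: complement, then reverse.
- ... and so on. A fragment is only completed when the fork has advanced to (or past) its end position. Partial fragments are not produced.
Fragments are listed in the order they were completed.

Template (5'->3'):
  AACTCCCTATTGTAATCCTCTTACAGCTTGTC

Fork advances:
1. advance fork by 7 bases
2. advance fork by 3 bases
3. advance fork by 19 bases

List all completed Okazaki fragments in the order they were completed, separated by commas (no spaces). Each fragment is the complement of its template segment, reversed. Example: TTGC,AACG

Step 1: advance 7 -> fork_pos = 0 + 7 = 7. Reached multiple(s) of 5: 5 -> fragment 1 completed (1 total).
Step 2: advance 3 -> fork_pos = 7 + 3 = 10. Reached multiple(s) of 5: 10 -> fragment 2 completed (2 total).
Step 3: advance 19 -> fork_pos = 10 + 19 = 29. Reached multiple(s) of 5: 15, 20, 25 -> fragments 3-5 completed (5 total).
Final fork_pos = 29, so 5 fragment(s) are complete. Build each: template segment -> complement -> reverse.
Fragment 1: template[0:5] = AACTC -> complement TTGAG -> reversed GAGTT
Fragment 2: template[5:10] = CCTAT -> complement GGATA -> reversed ATAGG
Fragment 3: template[10:15] = TGTAA -> complement ACATT -> reversed TTACA
Fragment 4: template[15:20] = TCCTC -> complement AGGAG -> reversed GAGGA
Fragment 5: template[20:25] = TTACA -> complement AATGT -> reversed TGTAA

Answer: GAGTT,ATAGG,TTACA,GAGGA,TGTAA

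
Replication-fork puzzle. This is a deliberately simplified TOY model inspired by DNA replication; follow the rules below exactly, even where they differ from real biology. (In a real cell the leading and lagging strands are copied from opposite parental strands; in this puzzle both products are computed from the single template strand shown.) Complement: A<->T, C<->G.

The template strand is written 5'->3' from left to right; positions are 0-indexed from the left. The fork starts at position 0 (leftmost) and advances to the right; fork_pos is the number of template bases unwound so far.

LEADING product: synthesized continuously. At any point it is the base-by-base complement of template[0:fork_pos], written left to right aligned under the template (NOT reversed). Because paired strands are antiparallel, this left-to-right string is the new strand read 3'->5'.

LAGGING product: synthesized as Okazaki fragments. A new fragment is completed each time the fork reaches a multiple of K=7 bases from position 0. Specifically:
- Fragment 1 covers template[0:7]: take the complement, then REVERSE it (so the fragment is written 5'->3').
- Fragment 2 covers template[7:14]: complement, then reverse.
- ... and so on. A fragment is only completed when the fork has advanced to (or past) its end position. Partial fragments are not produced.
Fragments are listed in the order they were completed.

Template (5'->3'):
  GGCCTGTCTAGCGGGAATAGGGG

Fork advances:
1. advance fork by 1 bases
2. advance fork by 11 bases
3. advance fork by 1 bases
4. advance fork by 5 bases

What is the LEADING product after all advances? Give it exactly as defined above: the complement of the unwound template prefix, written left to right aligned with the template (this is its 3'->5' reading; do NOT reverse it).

Step 1: advance 1 -> fork_pos = 0 + 1 = 1.
Step 2: advance 11 -> fork_pos = 1 + 11 = 12.
Step 3: advance 1 -> fork_pos = 12 + 1 = 13.
Step 4: advance 5 -> fork_pos = 13 + 5 = 18.
Unwound prefix: template[0:18] = GGCCTGTCTAGCGGGAAT
Complement it base by base (A<->T, C<->G), keeping left-to-right order:
  [0:5] GGCCT -> CCGGA
  [5:10] GTCTA -> CAGAT
  [10:15] GCGGG -> CGCCC
  [15:18] AAT -> TTA
Concatenate: CCGGACAGATCGCCCTTA (length 18; written aligned with the template, i.e. 3'->5').

Answer: CCGGACAGATCGCCCTTA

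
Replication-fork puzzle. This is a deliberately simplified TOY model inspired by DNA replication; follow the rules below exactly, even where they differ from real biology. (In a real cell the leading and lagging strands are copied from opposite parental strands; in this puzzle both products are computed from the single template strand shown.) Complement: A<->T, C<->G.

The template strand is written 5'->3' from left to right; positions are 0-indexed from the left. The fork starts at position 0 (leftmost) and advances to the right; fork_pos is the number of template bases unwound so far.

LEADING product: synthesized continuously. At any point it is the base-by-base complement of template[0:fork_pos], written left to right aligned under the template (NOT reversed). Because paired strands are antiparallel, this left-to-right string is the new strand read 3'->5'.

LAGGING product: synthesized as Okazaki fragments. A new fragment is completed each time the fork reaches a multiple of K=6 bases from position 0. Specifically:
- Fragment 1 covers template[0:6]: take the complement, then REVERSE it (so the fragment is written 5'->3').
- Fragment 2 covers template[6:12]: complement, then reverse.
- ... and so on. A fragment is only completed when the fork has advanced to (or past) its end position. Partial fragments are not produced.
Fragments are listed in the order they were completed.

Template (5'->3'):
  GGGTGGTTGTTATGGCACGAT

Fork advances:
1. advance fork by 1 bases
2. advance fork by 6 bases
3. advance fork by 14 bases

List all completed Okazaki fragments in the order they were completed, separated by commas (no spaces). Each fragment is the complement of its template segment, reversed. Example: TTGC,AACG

Step 1: advance 1 -> fork_pos = 0 + 1 = 1. Next multiple of 6 is 6 (not reached); still 0 fragment(s).
Step 2: advance 6 -> fork_pos = 1 + 6 = 7. Reached multiple(s) of 6: 6 -> fragment 1 completed (1 total).
Step 3: advance 14 -> fork_pos = 7 + 14 = 21. Reached multiple(s) of 6: 12, 18 -> fragments 2-3 completed (3 total).
Final fork_pos = 21, so 3 fragment(s) are complete. Build each: template segment -> complement -> reverse.
Fragment 1: template[0:6] = GGGTGG -> complement CCCACC -> reversed CCACCC
Fragment 2: template[6:12] = TTGTTA -> complement AACAAT -> reversed TAACAA
Fragment 3: template[12:18] = TGGCAC -> complement ACCGTG -> reversed GTGCCA

Answer: CCACCC,TAACAA,GTGCCA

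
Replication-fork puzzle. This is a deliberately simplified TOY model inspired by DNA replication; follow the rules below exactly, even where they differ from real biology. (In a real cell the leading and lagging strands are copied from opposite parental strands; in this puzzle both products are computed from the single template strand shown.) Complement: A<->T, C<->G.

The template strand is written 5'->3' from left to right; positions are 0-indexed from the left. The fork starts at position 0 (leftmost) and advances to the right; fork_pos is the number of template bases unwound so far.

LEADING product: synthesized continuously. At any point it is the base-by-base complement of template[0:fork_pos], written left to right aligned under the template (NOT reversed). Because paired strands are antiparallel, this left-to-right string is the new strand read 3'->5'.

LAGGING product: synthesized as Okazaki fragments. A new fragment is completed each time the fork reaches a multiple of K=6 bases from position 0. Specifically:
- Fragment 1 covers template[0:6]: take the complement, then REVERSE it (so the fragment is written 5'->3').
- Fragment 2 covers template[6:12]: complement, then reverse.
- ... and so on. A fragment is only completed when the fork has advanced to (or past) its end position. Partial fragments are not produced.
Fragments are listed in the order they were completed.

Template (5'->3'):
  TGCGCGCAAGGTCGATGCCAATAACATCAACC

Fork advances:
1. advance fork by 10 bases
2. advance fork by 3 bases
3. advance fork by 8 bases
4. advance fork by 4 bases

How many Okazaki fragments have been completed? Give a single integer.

Step 1: advance 10 -> fork_pos = 0 + 10 = 10. Reached multiple(s) of 6: 6 -> fragment 1 completed (1 total).
Step 2: advance 3 -> fork_pos = 10 + 3 = 13. Reached multiple(s) of 6: 12 -> fragment 2 completed (2 total).
Step 3: advance 8 -> fork_pos = 13 + 8 = 21. Reached multiple(s) of 6: 18 -> fragment 3 completed (3 total).
Step 4: advance 4 -> fork_pos = 21 + 4 = 25. Reached multiple(s) of 6: 24 -> fragment 4 completed (4 total).
Check: final fork_pos = 25; the multiples of 6 that are <= 25 are 6..24 -> 25 // 6 = 4 completed fragment(s).

Answer: 4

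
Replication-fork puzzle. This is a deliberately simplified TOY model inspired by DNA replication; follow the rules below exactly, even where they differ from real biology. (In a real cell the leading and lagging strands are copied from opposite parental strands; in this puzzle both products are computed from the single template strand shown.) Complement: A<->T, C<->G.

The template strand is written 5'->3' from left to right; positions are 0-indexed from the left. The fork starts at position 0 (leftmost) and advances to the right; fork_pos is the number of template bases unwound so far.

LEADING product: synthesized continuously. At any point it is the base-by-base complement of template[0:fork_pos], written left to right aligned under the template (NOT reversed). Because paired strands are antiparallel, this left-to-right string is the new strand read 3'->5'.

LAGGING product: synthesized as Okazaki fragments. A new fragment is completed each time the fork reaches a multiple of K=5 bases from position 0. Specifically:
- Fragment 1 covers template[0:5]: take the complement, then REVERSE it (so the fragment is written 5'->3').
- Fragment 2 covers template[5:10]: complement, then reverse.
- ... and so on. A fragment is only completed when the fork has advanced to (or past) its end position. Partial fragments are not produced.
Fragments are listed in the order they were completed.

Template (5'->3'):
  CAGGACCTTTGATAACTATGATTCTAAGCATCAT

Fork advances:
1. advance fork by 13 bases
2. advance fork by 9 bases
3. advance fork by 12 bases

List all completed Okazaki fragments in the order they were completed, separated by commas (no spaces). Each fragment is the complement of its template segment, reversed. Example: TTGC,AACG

Step 1: advance 13 -> fork_pos = 0 + 13 = 13. Reached multiple(s) of 5: 5, 10 -> fragments 1-2 completed (2 total).
Step 2: advance 9 -> fork_pos = 13 + 9 = 22. Reached multiple(s) of 5: 15, 20 -> fragments 3-4 completed (4 total).
Step 3: advance 12 -> fork_pos = 22 + 12 = 34. Reached multiple(s) of 5: 25, 30 -> fragments 5-6 completed (6 total).
Final fork_pos = 34, so 6 fragment(s) are complete. Build each: template segment -> complement -> reverse.
Fragment 1: template[0:5] = CAGGA -> complement GTCCT -> reversed TCCTG
Fragment 2: template[5:10] = CCTTT -> complement GGAAA -> reversed AAAGG
Fragment 3: template[10:15] = GATAA -> complement CTATT -> reversed TTATC
Fragment 4: template[15:20] = CTATG -> complement GATAC -> reversed CATAG
Fragment 5: template[20:25] = ATTCT -> complement TAAGA -> reversed AGAAT
Fragment 6: template[25:30] = AAGCA -> complement TTCGT -> reversed TGCTT

Answer: TCCTG,AAAGG,TTATC,CATAG,AGAAT,TGCTT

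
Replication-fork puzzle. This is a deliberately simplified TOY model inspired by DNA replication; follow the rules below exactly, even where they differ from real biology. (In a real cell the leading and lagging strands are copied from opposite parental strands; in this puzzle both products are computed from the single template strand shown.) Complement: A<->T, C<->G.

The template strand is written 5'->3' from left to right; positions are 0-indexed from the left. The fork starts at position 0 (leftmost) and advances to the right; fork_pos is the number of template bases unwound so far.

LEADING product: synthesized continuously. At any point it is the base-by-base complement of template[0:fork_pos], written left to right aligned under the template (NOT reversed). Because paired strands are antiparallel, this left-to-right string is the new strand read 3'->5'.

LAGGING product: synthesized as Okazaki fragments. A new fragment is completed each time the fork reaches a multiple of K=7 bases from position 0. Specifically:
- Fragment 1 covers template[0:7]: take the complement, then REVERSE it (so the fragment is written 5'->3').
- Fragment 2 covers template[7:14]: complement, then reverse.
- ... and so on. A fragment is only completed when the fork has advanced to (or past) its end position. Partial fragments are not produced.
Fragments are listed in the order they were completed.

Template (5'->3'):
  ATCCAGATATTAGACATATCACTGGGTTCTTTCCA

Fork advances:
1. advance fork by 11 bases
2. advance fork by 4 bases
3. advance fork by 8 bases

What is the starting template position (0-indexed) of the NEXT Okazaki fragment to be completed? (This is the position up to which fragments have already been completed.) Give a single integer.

Answer: 21

Derivation:
Step 1: advance 11 -> fork_pos = 0 + 11 = 11. Reached multiple(s) of 7: 7 -> fragment 1 completed (1 total).
Step 2: advance 4 -> fork_pos = 11 + 4 = 15. Reached multiple(s) of 7: 14 -> fragment 2 completed (2 total).
Step 3: advance 8 -> fork_pos = 15 + 8 = 23. Reached multiple(s) of 7: 21 -> fragment 3 completed (3 total).
3 fragment(s) completed, covering template[0:21] (3 x 7 = 21). The next fragment, fragment 4, covers template[21:28], so it starts at position 21.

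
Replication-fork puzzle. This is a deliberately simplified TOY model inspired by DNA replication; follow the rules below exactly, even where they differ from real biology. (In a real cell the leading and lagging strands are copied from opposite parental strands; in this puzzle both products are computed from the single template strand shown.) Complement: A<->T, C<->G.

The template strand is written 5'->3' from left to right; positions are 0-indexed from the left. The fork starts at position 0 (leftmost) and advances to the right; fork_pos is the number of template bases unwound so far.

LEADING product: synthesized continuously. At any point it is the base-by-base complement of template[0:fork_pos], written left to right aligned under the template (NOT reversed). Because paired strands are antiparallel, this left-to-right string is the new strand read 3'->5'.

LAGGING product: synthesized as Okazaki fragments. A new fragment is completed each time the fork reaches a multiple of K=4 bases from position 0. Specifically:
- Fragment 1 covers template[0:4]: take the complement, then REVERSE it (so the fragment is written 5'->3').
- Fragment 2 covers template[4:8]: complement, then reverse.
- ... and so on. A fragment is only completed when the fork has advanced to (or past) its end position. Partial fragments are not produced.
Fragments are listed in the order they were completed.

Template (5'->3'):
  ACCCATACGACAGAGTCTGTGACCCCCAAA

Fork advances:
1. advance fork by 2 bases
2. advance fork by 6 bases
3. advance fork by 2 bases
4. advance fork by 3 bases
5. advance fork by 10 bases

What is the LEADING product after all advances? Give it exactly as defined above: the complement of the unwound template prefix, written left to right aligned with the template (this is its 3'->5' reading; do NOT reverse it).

Answer: TGGGTATGCTGTCTCAGACACTG

Derivation:
Step 1: advance 2 -> fork_pos = 0 + 2 = 2.
Step 2: advance 6 -> fork_pos = 2 + 6 = 8.
Step 3: advance 2 -> fork_pos = 8 + 2 = 10.
Step 4: advance 3 -> fork_pos = 10 + 3 = 13.
Step 5: advance 10 -> fork_pos = 13 + 10 = 23.
Unwound prefix: template[0:23] = ACCCATACGACAGAGTCTGTGAC
Complement it base by base (A<->T, C<->G), keeping left-to-right order:
  [0:5] ACCCA -> TGGGT
  [5:10] TACGA -> ATGCT
  [10:15] CAGAG -> GTCTC
  [15:20] TCTGT -> AGACA
  [20:23] GAC -> CTG
Concatenate: TGGGTATGCTGTCTCAGACACTG (length 23; written aligned with the template, i.e. 3'->5').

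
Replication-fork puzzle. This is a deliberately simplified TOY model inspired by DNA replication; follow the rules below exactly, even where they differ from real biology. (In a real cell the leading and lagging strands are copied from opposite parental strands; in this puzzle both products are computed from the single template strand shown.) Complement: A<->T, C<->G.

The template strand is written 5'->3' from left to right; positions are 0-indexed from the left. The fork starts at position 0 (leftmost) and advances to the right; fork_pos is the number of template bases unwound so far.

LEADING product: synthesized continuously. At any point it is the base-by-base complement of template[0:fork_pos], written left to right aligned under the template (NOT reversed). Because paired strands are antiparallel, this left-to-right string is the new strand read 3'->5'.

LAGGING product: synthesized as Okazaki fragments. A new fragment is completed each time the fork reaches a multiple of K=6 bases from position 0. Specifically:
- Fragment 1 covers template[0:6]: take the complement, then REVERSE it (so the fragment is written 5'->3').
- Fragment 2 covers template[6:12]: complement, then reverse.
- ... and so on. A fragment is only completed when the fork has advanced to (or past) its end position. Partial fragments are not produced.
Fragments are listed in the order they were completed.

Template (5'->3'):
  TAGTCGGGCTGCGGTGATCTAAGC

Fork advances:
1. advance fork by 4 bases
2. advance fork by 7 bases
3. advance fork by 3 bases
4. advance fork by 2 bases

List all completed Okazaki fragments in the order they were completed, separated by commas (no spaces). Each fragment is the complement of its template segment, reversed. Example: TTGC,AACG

Step 1: advance 4 -> fork_pos = 0 + 4 = 4. Next multiple of 6 is 6 (not reached); still 0 fragment(s).
Step 2: advance 7 -> fork_pos = 4 + 7 = 11. Reached multiple(s) of 6: 6 -> fragment 1 completed (1 total).
Step 3: advance 3 -> fork_pos = 11 + 3 = 14. Reached multiple(s) of 6: 12 -> fragment 2 completed (2 total).
Step 4: advance 2 -> fork_pos = 14 + 2 = 16. Next multiple of 6 is 18 (not reached); still 2 fragment(s).
Final fork_pos = 16, so 2 fragment(s) are complete. Build each: template segment -> complement -> reverse.
Fragment 1: template[0:6] = TAGTCG -> complement ATCAGC -> reversed CGACTA
Fragment 2: template[6:12] = GGCTGC -> complement CCGACG -> reversed GCAGCC

Answer: CGACTA,GCAGCC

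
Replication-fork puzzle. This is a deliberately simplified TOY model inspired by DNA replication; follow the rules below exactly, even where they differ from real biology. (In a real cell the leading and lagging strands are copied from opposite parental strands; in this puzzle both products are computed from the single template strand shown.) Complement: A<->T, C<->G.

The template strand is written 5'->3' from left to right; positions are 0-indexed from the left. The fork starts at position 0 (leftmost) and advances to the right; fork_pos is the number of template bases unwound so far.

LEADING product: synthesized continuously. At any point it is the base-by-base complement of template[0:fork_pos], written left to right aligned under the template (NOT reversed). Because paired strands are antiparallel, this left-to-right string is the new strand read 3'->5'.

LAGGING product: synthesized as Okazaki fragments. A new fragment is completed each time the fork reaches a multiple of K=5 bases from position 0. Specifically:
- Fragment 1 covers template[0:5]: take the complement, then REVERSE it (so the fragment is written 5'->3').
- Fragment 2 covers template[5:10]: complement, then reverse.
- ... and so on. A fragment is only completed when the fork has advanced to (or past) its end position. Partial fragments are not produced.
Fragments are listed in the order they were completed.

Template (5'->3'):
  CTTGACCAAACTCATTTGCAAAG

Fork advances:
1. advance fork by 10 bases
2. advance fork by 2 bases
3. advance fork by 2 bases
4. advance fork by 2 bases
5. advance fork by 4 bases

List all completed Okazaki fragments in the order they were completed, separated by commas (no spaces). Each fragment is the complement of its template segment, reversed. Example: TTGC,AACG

Step 1: advance 10 -> fork_pos = 0 + 10 = 10. Reached multiple(s) of 5: 5, 10 -> fragments 1-2 completed (2 total).
Step 2: advance 2 -> fork_pos = 10 + 2 = 12. Next multiple of 5 is 15 (not reached); still 2 fragment(s).
Step 3: advance 2 -> fork_pos = 12 + 2 = 14. Next multiple of 5 is 15 (not reached); still 2 fragment(s).
Step 4: advance 2 -> fork_pos = 14 + 2 = 16. Reached multiple(s) of 5: 15 -> fragment 3 completed (3 total).
Step 5: advance 4 -> fork_pos = 16 + 4 = 20. Reached multiple(s) of 5: 20 -> fragment 4 completed (4 total).
Final fork_pos = 20, so 4 fragment(s) are complete. Build each: template segment -> complement -> reverse.
Fragment 1: template[0:5] = CTTGA -> complement GAACT -> reversed TCAAG
Fragment 2: template[5:10] = CCAAA -> complement GGTTT -> reversed TTTGG
Fragment 3: template[10:15] = CTCAT -> complement GAGTA -> reversed ATGAG
Fragment 4: template[15:20] = TTGCA -> complement AACGT -> reversed TGCAA

Answer: TCAAG,TTTGG,ATGAG,TGCAA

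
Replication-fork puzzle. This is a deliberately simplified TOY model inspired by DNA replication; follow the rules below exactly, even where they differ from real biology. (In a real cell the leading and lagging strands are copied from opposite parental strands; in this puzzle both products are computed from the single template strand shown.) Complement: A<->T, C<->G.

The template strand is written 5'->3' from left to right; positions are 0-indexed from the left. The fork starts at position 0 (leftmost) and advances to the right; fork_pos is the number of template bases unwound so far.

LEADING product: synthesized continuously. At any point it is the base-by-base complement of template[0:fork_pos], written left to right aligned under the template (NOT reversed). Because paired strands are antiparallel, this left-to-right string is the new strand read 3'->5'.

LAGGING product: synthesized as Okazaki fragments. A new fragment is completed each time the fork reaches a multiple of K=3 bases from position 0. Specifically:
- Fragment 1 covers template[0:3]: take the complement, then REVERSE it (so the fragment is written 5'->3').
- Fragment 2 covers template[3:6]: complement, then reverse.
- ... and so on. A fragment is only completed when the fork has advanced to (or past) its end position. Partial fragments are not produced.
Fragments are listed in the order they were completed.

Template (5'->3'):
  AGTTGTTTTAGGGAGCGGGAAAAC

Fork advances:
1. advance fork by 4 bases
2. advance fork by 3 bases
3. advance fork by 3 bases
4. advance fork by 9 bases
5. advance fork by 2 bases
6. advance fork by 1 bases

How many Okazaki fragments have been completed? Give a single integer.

Answer: 7

Derivation:
Step 1: advance 4 -> fork_pos = 0 + 4 = 4. Reached multiple(s) of 3: 3 -> fragment 1 completed (1 total).
Step 2: advance 3 -> fork_pos = 4 + 3 = 7. Reached multiple(s) of 3: 6 -> fragment 2 completed (2 total).
Step 3: advance 3 -> fork_pos = 7 + 3 = 10. Reached multiple(s) of 3: 9 -> fragment 3 completed (3 total).
Step 4: advance 9 -> fork_pos = 10 + 9 = 19. Reached multiple(s) of 3: 12, 15, 18 -> fragments 4-6 completed (6 total).
Step 5: advance 2 -> fork_pos = 19 + 2 = 21. Reached multiple(s) of 3: 21 -> fragment 7 completed (7 total).
Step 6: advance 1 -> fork_pos = 21 + 1 = 22. Next multiple of 3 is 24 (not reached); still 7 fragment(s).
Check: final fork_pos = 22; the multiples of 3 that are <= 22 are 3..21 -> 22 // 3 = 7 completed fragment(s).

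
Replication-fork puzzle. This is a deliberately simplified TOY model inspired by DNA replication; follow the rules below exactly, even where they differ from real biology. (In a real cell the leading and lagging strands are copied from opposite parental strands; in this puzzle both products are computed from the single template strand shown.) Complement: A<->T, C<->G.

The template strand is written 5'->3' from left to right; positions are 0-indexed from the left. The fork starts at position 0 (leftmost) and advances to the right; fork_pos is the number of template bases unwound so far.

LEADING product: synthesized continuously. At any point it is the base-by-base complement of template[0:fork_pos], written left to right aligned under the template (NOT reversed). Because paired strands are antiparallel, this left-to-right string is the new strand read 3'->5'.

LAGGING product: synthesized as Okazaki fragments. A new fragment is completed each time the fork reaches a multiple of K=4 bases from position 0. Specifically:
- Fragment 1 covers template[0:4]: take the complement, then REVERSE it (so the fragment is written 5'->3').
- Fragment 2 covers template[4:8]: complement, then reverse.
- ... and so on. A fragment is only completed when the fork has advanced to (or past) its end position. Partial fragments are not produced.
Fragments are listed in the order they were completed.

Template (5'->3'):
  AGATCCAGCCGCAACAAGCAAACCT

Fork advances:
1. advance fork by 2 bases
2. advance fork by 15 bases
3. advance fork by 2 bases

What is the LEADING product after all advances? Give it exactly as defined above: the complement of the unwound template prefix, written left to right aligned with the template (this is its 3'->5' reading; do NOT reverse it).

Answer: TCTAGGTCGGCGTTGTTCG

Derivation:
Step 1: advance 2 -> fork_pos = 0 + 2 = 2.
Step 2: advance 15 -> fork_pos = 2 + 15 = 17.
Step 3: advance 2 -> fork_pos = 17 + 2 = 19.
Unwound prefix: template[0:19] = AGATCCAGCCGCAACAAGC
Complement it base by base (A<->T, C<->G), keeping left-to-right order:
  [0:5] AGATC -> TCTAG
  [5:10] CAGCC -> GTCGG
  [10:15] GCAAC -> CGTTG
  [15:19] AAGC -> TTCG
Concatenate: TCTAGGTCGGCGTTGTTCG (length 19; written aligned with the template, i.e. 3'->5').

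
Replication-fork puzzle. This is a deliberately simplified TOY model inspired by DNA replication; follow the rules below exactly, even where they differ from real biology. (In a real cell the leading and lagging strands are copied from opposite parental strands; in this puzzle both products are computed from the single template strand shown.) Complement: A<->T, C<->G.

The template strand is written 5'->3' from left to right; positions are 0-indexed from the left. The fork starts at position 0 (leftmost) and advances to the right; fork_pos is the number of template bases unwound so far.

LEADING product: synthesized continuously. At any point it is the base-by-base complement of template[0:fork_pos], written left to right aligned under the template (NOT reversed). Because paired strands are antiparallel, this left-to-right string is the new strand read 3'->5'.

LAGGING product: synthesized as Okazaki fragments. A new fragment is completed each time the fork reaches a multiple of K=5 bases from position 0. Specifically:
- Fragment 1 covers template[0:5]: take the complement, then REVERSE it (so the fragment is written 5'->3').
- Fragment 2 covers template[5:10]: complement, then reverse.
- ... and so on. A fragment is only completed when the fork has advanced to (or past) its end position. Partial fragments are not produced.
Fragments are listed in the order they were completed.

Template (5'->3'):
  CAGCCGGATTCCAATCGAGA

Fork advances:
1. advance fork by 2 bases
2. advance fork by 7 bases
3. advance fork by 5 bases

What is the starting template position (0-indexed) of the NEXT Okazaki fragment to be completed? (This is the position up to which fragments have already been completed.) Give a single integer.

Step 1: advance 2 -> fork_pos = 0 + 2 = 2. Next multiple of 5 is 5 (not reached); still 0 fragment(s).
Step 2: advance 7 -> fork_pos = 2 + 7 = 9. Reached multiple(s) of 5: 5 -> fragment 1 completed (1 total).
Step 3: advance 5 -> fork_pos = 9 + 5 = 14. Reached multiple(s) of 5: 10 -> fragment 2 completed (2 total).
2 fragment(s) completed, covering template[0:10] (2 x 5 = 10). The next fragment, fragment 3, covers template[10:15], so it starts at position 10.

Answer: 10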